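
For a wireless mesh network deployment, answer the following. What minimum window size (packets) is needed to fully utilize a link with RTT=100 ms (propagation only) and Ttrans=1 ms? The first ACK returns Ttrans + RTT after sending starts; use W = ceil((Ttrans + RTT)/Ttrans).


Given: Ttrans = 1 ms, RTT = 100 ms (= 2 * Tprop, Tprop = 50 ms)
Time until first ACK returns = Ttrans + RTT = 1 + 100 = 101 ms
Need W * Ttrans >= Ttrans + RTT  ->  W >= (Ttrans + RTT) / Ttrans
(Ttrans + RTT) / Ttrans = 101 / 1 = 101
W_min = ceil(101) = 101

101


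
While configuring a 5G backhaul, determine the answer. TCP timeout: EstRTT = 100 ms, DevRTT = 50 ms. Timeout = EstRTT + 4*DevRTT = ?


Given: EstRTT = 100 ms, DevRTT = 50 ms
Timeout = EstRTT + 4 * DevRTT
4 * DevRTT = 4 * 50 = 200
Timeout = 100 + 200 = 300 ms

300


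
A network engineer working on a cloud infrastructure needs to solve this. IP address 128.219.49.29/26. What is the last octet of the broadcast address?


Given: IP = 128.219.49.29, prefix = /26
Host bits = 32 - 26 = 6
Network last octet = 29 AND mask = 0
Host part size = 2^6 - 1 = 63
Broadcast last octet = 0 OR 63 = 63

63


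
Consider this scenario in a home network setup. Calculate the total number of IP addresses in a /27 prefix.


Given: CIDR prefix /27
Host bits = 32 - 27 = 5
Total addresses = 2^5 = 32

32


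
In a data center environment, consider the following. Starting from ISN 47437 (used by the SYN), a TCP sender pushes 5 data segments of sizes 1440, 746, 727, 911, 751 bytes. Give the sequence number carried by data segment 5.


The SYN occupies sequence number ISN = 47437, so the first data byte is ISN + 1 = 47438.
SEQ of data segment i = (ISN + 1) + sum of payload sizes of segments 1..i-1.
Segment 1: SEQ = 47438, payload = 1440 bytes
Segment 2: SEQ = 48878, payload = 746 bytes
Segment 3: SEQ = 49624, payload = 727 bytes
Segment 4: SEQ = 50351, payload = 911 bytes
Segment 5: SEQ = 51262, payload = 751 bytes
SEQ of segment 5 = 47438 + 1440 + 746 + 727 + 911 = 51262

51262


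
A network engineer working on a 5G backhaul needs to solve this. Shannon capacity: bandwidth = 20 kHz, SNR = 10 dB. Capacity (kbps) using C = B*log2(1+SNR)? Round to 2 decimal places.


Given: B = 20 kHz, SNR = 10 dB
SNR linear = 10^(10/10) = 10
1 + SNR = 11
log2(11) = 3.4594316186
C = 20 * 1000 * 3.4594316186 = 69188.6324 bps
C = 69.188632 kbps -> 69.19 kbps (2 dp)

69.19


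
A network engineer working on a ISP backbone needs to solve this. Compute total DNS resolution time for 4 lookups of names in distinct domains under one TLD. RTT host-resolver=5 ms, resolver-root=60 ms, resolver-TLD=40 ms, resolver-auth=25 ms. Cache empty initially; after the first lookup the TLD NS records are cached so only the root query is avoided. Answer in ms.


Lookup 1 (cold cache): local + root + TLD + auth = 5 + 60 + 40 + 25 = 130 ms
Lookups 2..4 (TLD NS cached -> skip root; new domain -> still ask TLD and auth): local + TLD + auth = 5 + 40 + 25 = 70 ms each
Remaining 3 lookups: 3 * 70 = 210 ms
Total = 130 + 210 = 340 ms

340


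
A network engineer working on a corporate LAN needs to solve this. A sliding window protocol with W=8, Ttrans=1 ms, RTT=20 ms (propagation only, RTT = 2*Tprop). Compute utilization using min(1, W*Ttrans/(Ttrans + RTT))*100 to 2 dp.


Given: W = 8, Ttrans = 1 ms, RTT = 20 ms (= 2 * Tprop, Tprop = 10 ms)
Cycle time = Ttrans + RTT = 1 + 20 = 21 ms (first packet sent until its ACK returns)
W * Ttrans = 8 * 1 = 8 ms of sending per cycle
W * Ttrans / (Ttrans + RTT) = 8 / 21 = 0.380952
U = min(1, 0.380952) = 0.380952
U% = 38.10%

38.10


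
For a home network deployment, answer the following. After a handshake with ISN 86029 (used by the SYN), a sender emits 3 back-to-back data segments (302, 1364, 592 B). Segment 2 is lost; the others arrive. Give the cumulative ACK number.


SYN uses sequence number 86029; first data byte = ISN + 1 = 86030.
Segment 1: SEQ = 86030, len = 302 B, covers [86030, 86331]
Segment 2: SEQ = 86332, len = 1364 B, covers [86332, 87695] [LOST]
Segment 3: SEQ = 87696, len = 592 B, covers [87696, 88287]
In-order data received: bytes [86030, 86331] (segments 1..1).
Segment 2 missing -> gap begins at byte 86332; later segments buffered out of order.
Cumulative ACK = next expected in-order byte = 86030 + 302 = 86332

86332


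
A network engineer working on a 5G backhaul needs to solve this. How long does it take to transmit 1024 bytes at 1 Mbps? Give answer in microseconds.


Given: packet = 1024 bytes, bandwidth = 1 Mbps
Packet in bits = 1024 * 8 = 8192 bits
Bandwidth = 1 * 10^6 = 1000000 bps
Time = 8192 / 1000000 seconds
Time in us = 8192 * 10^6 / 1000000 = 8192

8192


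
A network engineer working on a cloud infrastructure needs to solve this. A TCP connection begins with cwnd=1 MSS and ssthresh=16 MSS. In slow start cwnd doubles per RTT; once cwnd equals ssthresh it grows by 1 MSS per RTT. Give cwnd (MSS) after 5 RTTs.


RTT 0: cwnd = 1 MSS (initial)
RTT 1: cwnd = 2 MSS (slow start, doubled)
RTT 2: cwnd = 4 MSS (slow start, doubled)
RTT 3: cwnd = 8 MSS (slow start, doubled)
RTT 4: cwnd = 16 MSS (slow start, doubled)
RTT 5: cwnd = 17 MSS (congestion avoidance, +1)

17


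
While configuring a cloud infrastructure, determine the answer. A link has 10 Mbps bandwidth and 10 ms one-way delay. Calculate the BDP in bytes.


Given: bandwidth = 10 Mbps, delay = 10 ms
BDP in bits = 10 * 10^6 * 10 / 1000
BDP in bits = 100000
BDP in bytes = 100000 / 8 = 12500

12500


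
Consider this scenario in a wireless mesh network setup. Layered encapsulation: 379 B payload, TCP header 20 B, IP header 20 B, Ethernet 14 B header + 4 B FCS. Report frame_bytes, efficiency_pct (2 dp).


TCP segment = 379 + 20 = 399 B
IP packet = 399 + 20 = 419 B
Ethernet frame = 419 + 14 + 4 = 437 B
Efficiency = app / frame = 379 / 437 = 0.867277 = 86.7277% -> 86.73% (2 dp)

437, 86.73


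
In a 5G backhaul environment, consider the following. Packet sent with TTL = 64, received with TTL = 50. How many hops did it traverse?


Given: initial TTL = 64, received TTL = 50
Hops = initial TTL - received TTL
Hops = 64 - 50 = 14

14


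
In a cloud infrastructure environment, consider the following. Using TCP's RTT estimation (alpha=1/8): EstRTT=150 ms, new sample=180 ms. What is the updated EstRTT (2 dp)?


Given: EstRTT = 150 ms, SampleRTT = 180 ms, alpha = 1/8
New EstRTT = (1 - alpha) * EstRTT + alpha * SampleRTT
(7/8) * 150 = 131.25
(1/8) * 180 = 22.5
New EstRTT = 131.25 + 22.5 = 153.75 ms -> 153.75 ms (2 dp)

153.75


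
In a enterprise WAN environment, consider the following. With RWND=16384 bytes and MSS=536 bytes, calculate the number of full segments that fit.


Given: RWND = 16384 bytes, MSS = 536 bytes
Full segments = floor(RWND / MSS)
Full segments = floor(16384 / 536)
Full segments = floor(30.5672) = 30

30


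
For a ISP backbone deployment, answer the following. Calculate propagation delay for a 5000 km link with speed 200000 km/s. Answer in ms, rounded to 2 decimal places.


Given: distance = 5000 km, speed = 200000 km/s
Delay = distance / speed = 5000 / 200000 seconds
Delay in ms = 5000 * 1000 / 200000
Delay = 25.0000 ms
Rounded to 2 dp = 25.00 ms

25.00


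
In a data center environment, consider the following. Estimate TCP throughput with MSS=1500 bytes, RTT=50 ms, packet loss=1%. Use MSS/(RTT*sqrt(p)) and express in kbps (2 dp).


Given: MSS = 1500 bytes, RTT = 50 ms, loss = 1%
RTT in seconds = 50 / 1000 = 0.05
Loss rate = 1% = 0.01
sqrt(loss) = sqrt(0.01) = 0.1
Throughput (bytes/s) = 1500 / (0.05 * 0.1) = 300000.0000
Throughput (kbps) = 300000.0000 * 8 / 1000 = 2400.000000 -> 2400.00 kbps (2 dp)

2400.00


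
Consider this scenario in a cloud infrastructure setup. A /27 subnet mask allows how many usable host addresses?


Given: subnet mask /27
Host bits = 32 - 27 = 5
Total addresses = 2^5 = 32
Usable hosts = 32 - 2 (network + broadcast) = 30

30


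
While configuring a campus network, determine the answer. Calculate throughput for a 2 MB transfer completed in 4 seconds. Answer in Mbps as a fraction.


Given: file = 2 MB, time = 4 s
File in Mb = 2 * 8 = 16 Mb
Throughput = 16 / 4 Mbps
Throughput = 4 Mbps

4


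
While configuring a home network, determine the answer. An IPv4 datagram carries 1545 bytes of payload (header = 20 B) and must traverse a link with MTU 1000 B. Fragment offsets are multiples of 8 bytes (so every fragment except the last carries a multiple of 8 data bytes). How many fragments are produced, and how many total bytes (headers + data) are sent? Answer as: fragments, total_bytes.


Max data per non-final fragment = floor((MTU - header)/8)*8 = floor((1000 - 20)/8)*8 = floor(980/8)*8 = 976 B
Final fragment needs no 8-byte alignment: it can carry up to MTU - header = 980 B
Non-final fragments needed = ceil((payload - 980) / 976) = ceil(565/976) = ceil(0.5789) = 1
Number of fragments = 1 + 1 = 2
Fragment sizes (data): 1 * 976 B + 569 B (last, 569 <= 980 OK)
Total bytes sent = payload + n_frags * header = 1545 + 2*20 = 1545 + 40 = 1585 B

2, 1585


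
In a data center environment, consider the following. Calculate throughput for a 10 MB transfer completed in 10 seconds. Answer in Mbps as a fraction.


Given: file = 10 MB, time = 10 s
File in Mb = 10 * 8 = 80 Mb
Throughput = 80 / 10 Mbps
Throughput = 8 Mbps

8


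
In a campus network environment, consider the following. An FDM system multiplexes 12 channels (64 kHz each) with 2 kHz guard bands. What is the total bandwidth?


Given: 12 channels, 64 kHz each, guard = 2 kHz
Channel bandwidth = 12 * 64 = 768 kHz
Guard bands = 11 gaps * 2 kHz = 22 kHz
Total = 768 + 22 = 790 kHz

790


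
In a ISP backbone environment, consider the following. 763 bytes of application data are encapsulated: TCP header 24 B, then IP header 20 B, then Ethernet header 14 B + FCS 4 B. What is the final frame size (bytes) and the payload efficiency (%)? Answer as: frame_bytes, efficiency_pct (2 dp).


TCP segment = 763 + 24 = 787 B
IP packet = 787 + 20 = 807 B
Ethernet frame = 807 + 14 + 4 = 825 B
Efficiency = app / frame = 763 / 825 = 0.924848 = 92.4848% -> 92.48% (2 dp)

825, 92.48


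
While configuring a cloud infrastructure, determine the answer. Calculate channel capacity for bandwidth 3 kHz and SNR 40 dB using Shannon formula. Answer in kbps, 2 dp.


Given: B = 3 kHz, SNR = 40 dB
SNR linear = 10^(40/10) = 10000
1 + SNR = 10001
log2(10001) = 13.2878566418
C = 3 * 1000 * 13.2878566418 = 39863.5699 bps
C = 39.863570 kbps -> 39.86 kbps (2 dp)

39.86


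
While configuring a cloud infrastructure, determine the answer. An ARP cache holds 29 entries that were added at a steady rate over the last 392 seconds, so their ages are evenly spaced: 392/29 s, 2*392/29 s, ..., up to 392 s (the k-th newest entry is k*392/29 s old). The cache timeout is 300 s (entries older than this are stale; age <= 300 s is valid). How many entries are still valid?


Ages are k * 392/29 s for k = 1..29 (spacing = 13.5172 s).
Entry k is valid iff k * 392/29 <= 300 iff k <= 29 * 300 / 392 = 22.1939
n_valid = floor(22.1939) = 22
(n_stale = 29 - 22 = 7)

22


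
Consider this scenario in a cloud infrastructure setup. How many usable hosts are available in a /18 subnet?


Given: subnet mask /18
Host bits = 32 - 18 = 14
Total addresses = 2^14 = 16384
Usable hosts = 16384 - 2 (network + broadcast) = 16382

16382


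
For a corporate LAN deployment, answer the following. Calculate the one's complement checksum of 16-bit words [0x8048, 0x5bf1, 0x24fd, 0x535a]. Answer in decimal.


Given words: [0x8048, 0x5bf1, 0x24fd, 0x535a]
Step 1: Sum all words
Raw sum = 32840 + 23537 + 9469 + 21338 = 87184
Step 2: Fold carry: (21648 + 1) = 21649
One's complement = ~21649 & 0xFFFF = 43886

43886


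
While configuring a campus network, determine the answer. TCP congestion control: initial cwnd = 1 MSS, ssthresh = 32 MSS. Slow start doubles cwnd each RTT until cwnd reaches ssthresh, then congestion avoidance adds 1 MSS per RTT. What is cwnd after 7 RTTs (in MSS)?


RTT 0: cwnd = 1 MSS (initial)
RTT 1: cwnd = 2 MSS (slow start, doubled)
RTT 2: cwnd = 4 MSS (slow start, doubled)
RTT 3: cwnd = 8 MSS (slow start, doubled)
RTT 4: cwnd = 16 MSS (slow start, doubled)
RTT 5: cwnd = 32 MSS (slow start, doubled)
RTT 6: cwnd = 33 MSS (congestion avoidance, +1)
RTT 7: cwnd = 34 MSS (congestion avoidance, +1)

34


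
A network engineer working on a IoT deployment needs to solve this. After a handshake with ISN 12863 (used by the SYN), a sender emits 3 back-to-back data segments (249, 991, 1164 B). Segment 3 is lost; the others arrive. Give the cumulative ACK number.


SYN uses sequence number 12863; first data byte = ISN + 1 = 12864.
Segment 1: SEQ = 12864, len = 249 B, covers [12864, 13112]
Segment 2: SEQ = 13113, len = 991 B, covers [13113, 14103]
Segment 3: SEQ = 14104, len = 1164 B, covers [14104, 15267] [LOST]
In-order data received: bytes [12864, 14103] (segments 1..2).
Segment 3 missing -> gap begins at byte 14104.
Cumulative ACK = next expected in-order byte = 12864 + 249 + 991 = 14104

14104


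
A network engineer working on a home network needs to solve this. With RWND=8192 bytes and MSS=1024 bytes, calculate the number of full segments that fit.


Given: RWND = 8192 bytes, MSS = 1024 bytes
Full segments = floor(RWND / MSS)
Full segments = floor(8192 / 1024)
Full segments = floor(8.0) = 8

8


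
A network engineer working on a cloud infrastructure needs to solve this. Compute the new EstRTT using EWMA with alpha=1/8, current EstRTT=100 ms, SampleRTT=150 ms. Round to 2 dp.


Given: EstRTT = 100 ms, SampleRTT = 150 ms, alpha = 1/8
New EstRTT = (1 - alpha) * EstRTT + alpha * SampleRTT
(7/8) * 100 = 87.5
(1/8) * 150 = 18.75
New EstRTT = 87.5 + 18.75 = 106.25 ms -> 106.25 ms (2 dp)

106.25


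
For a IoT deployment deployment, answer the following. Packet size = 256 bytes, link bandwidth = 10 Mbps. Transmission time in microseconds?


Given: packet = 256 bytes, bandwidth = 10 Mbps
Packet in bits = 256 * 8 = 2048 bits
Bandwidth = 10 * 10^6 = 10000000 bps
Time = 2048 / 10000000 seconds
Time in us = 2048 * 10^6 / 10000000 = 204.8

204.8


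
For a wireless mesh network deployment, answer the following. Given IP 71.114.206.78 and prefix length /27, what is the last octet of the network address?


Given: IP = 71.114.206.78, prefix = /27
Subnet mask = 255.255.255.224
Last octet of IP: 78
Last octet of mask: 224
Network last octet = 78 AND 224 = 64

64


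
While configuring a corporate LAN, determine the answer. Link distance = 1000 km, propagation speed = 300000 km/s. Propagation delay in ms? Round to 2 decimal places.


Given: distance = 1000 km, speed = 300000 km/s
Delay = distance / speed = 1000 / 300000 seconds
Delay in ms = 1000 * 1000 / 300000
Delay = 3.3333 ms
Rounded to 2 dp = 3.33 ms

3.33


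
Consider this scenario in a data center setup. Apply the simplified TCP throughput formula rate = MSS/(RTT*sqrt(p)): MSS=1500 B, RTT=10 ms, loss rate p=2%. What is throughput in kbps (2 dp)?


Given: MSS = 1500 bytes, RTT = 10 ms, loss = 2%
RTT in seconds = 10 / 1000 = 0.01
Loss rate = 2% = 0.02
sqrt(loss) = sqrt(0.02) = 0.141421356237
Throughput (bytes/s) = 1500 / (0.01 * 0.141421356237) = 1060660.1718
Throughput (kbps) = 1060660.1718 * 8 / 1000 = 8485.281374 -> 8485.28 kbps (2 dp)

8485.28


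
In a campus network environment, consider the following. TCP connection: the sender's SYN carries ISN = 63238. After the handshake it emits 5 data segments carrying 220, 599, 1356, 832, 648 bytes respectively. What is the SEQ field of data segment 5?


The SYN occupies sequence number ISN = 63238, so the first data byte is ISN + 1 = 63239.
SEQ of data segment i = (ISN + 1) + sum of payload sizes of segments 1..i-1.
Segment 1: SEQ = 63239, payload = 220 bytes
Segment 2: SEQ = 63459, payload = 599 bytes
Segment 3: SEQ = 64058, payload = 1356 bytes
Segment 4: SEQ = 65414, payload = 832 bytes
Segment 5: SEQ = 66246, payload = 648 bytes
SEQ of segment 5 = 63239 + 220 + 599 + 1356 + 832 = 66246

66246


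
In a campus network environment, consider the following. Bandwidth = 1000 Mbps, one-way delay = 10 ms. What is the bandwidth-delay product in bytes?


Given: bandwidth = 1000 Mbps, delay = 10 ms
BDP in bits = 1000 * 10^6 * 10 / 1000
BDP in bits = 10000000
BDP in bytes = 10000000 / 8 = 1250000

1250000


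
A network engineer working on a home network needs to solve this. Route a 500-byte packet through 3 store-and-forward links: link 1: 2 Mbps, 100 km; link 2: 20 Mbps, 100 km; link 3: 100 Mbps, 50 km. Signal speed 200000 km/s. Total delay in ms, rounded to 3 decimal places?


Packet = 500 bytes = 4000 bits. Store-and-forward: sum (t_trans + t_prop) per link.
Link 1: t_trans = 4000/(2*10^6) s = 2.0000 ms; t_prop = 100/200000 s = 0.5000 ms; subtotal = 2.5000 ms
Link 2: t_trans = 4000/(20*10^6) s = 0.2000 ms; t_prop = 100/200000 s = 0.5000 ms; subtotal = 0.7000 ms
Link 3: t_trans = 4000/(100*10^6) s = 0.0400 ms; t_prop = 50/200000 s = 0.2500 ms; subtotal = 0.2900 ms
End-to-end = 2.5000 + 0.7000 + 0.2900 = 3.4900 ms -> 3.490 ms (3 dp)

3.490


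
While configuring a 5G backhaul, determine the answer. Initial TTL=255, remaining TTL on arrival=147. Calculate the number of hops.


Given: initial TTL = 255, received TTL = 147
Hops = initial TTL - received TTL
Hops = 255 - 147 = 108

108


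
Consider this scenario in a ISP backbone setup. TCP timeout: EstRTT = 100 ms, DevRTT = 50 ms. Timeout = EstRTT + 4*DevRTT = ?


Given: EstRTT = 100 ms, DevRTT = 50 ms
Timeout = EstRTT + 4 * DevRTT
4 * DevRTT = 4 * 50 = 200
Timeout = 100 + 200 = 300 ms

300


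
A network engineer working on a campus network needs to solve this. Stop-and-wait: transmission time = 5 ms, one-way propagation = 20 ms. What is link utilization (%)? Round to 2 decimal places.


Given: Ttrans = 5 ms, Tprop = 20 ms
RTT = 2 * Tprop = 2 * 20 = 40 ms
U = Ttrans / (Ttrans + RTT)
U = 5 / (5 + 40)
U = 5 / 45 = 0.111111
U% = 11.11%

11.11


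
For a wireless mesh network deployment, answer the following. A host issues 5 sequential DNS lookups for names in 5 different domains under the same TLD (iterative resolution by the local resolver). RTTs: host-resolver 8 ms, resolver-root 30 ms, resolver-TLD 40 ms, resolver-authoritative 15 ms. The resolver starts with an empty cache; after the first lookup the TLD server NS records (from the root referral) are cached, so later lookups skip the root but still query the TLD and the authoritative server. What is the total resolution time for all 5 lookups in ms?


Lookup 1 (cold cache): local + root + TLD + auth = 8 + 30 + 40 + 15 = 93 ms
Lookups 2..5 (TLD NS cached -> skip root; new domain -> still ask TLD and auth): local + TLD + auth = 8 + 40 + 15 = 63 ms each
Remaining 4 lookups: 4 * 63 = 252 ms
Total = 93 + 252 = 345 ms

345


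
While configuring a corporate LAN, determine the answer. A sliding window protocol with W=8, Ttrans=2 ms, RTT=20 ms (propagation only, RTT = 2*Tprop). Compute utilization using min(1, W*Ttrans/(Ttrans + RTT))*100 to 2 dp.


Given: W = 8, Ttrans = 2 ms, RTT = 20 ms (= 2 * Tprop, Tprop = 10 ms)
Cycle time = Ttrans + RTT = 2 + 20 = 22 ms (first packet sent until its ACK returns)
W * Ttrans = 8 * 2 = 16 ms of sending per cycle
W * Ttrans / (Ttrans + RTT) = 16 / 22 = 0.727273
U = min(1, 0.727273) = 0.727273
U% = 72.73%

72.73


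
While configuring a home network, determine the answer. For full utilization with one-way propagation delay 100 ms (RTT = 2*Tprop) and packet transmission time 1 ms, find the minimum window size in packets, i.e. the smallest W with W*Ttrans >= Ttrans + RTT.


Given: Ttrans = 1 ms, RTT = 200 ms (= 2 * Tprop, Tprop = 100 ms)
Time until first ACK returns = Ttrans + RTT = 1 + 200 = 201 ms
Need W * Ttrans >= Ttrans + RTT  ->  W >= (Ttrans + RTT) / Ttrans
(Ttrans + RTT) / Ttrans = 201 / 1 = 201
W_min = ceil(201) = 201

201


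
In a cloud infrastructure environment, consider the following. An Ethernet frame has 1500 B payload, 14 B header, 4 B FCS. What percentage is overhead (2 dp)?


Given: payload = 1500 B, header = 14 B, trailer = 4 B
Overhead bytes = header + trailer = 14 + 4 = 18
Total frame = payload + overhead = 1500 + 18 = 1518
Overhead % = 18 / 1518 * 100 = 1.1858% -> 1.19% (2 dp)

1.19


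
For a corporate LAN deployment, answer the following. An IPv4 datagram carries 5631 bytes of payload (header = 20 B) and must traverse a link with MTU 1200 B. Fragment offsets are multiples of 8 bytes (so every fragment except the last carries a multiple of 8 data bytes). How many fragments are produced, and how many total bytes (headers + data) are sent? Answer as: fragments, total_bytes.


Max data per non-final fragment = floor((MTU - header)/8)*8 = floor((1200 - 20)/8)*8 = floor(1180/8)*8 = 1176 B
Final fragment needs no 8-byte alignment: it can carry up to MTU - header = 1180 B
Non-final fragments needed = ceil((payload - 1180) / 1176) = ceil(4451/1176) = ceil(3.7849) = 4
Number of fragments = 4 + 1 = 5
Fragment sizes (data): 4 * 1176 B + 927 B (last, 927 <= 1180 OK)
Total bytes sent = payload + n_frags * header = 5631 + 5*20 = 5631 + 100 = 5731 B

5, 5731


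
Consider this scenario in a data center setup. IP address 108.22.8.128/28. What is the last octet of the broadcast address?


Given: IP = 108.22.8.128, prefix = /28
Host bits = 32 - 28 = 4
Network last octet = 128 AND mask = 128
Host part size = 2^4 - 1 = 15
Broadcast last octet = 128 OR 15 = 143

143


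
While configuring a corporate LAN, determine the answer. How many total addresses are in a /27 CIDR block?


Given: CIDR prefix /27
Host bits = 32 - 27 = 5
Total addresses = 2^5 = 32

32


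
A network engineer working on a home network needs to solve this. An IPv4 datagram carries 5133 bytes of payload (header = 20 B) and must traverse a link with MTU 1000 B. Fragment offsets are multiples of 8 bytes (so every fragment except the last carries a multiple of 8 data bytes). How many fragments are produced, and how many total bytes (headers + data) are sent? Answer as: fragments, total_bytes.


Max data per non-final fragment = floor((MTU - header)/8)*8 = floor((1000 - 20)/8)*8 = floor(980/8)*8 = 976 B
Final fragment needs no 8-byte alignment: it can carry up to MTU - header = 980 B
Non-final fragments needed = ceil((payload - 980) / 976) = ceil(4153/976) = ceil(4.2551) = 5
Number of fragments = 5 + 1 = 6
Fragment sizes (data): 5 * 976 B + 253 B (last, 253 <= 980 OK)
Total bytes sent = payload + n_frags * header = 5133 + 6*20 = 5133 + 120 = 5253 B

6, 5253


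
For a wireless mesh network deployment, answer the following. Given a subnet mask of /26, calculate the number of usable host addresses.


Given: subnet mask /26
Host bits = 32 - 26 = 6
Total addresses = 2^6 = 64
Usable hosts = 64 - 2 (network + broadcast) = 62

62


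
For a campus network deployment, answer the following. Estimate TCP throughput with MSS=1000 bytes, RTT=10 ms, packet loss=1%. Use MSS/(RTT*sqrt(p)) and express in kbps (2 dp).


Given: MSS = 1000 bytes, RTT = 10 ms, loss = 1%
RTT in seconds = 10 / 1000 = 0.01
Loss rate = 1% = 0.01
sqrt(loss) = sqrt(0.01) = 0.1
Throughput (bytes/s) = 1000 / (0.01 * 0.1) = 1000000.0000
Throughput (kbps) = 1000000.0000 * 8 / 1000 = 8000.000000 -> 8000.00 kbps (2 dp)

8000.00


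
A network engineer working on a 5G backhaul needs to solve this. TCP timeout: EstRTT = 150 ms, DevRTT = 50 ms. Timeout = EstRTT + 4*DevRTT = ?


Given: EstRTT = 150 ms, DevRTT = 50 ms
Timeout = EstRTT + 4 * DevRTT
4 * DevRTT = 4 * 50 = 200
Timeout = 150 + 200 = 350 ms

350


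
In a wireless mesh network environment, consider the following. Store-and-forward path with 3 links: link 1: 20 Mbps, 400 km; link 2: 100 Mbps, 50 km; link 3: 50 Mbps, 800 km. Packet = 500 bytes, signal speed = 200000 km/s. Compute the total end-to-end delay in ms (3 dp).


Packet = 500 bytes = 4000 bits. Store-and-forward: sum (t_trans + t_prop) per link.
Link 1: t_trans = 4000/(20*10^6) s = 0.2000 ms; t_prop = 400/200000 s = 2.0000 ms; subtotal = 2.2000 ms
Link 2: t_trans = 4000/(100*10^6) s = 0.0400 ms; t_prop = 50/200000 s = 0.2500 ms; subtotal = 0.2900 ms
Link 3: t_trans = 4000/(50*10^6) s = 0.0800 ms; t_prop = 800/200000 s = 4.0000 ms; subtotal = 4.0800 ms
End-to-end = 2.2000 + 0.2900 + 4.0800 = 6.5700 ms -> 6.570 ms (3 dp)

6.570


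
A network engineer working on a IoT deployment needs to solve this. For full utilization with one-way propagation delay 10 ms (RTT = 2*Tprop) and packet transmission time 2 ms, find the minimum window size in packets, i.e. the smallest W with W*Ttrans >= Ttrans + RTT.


Given: Ttrans = 2 ms, RTT = 20 ms (= 2 * Tprop, Tprop = 10 ms)
Time until first ACK returns = Ttrans + RTT = 2 + 20 = 22 ms
Need W * Ttrans >= Ttrans + RTT  ->  W >= (Ttrans + RTT) / Ttrans
(Ttrans + RTT) / Ttrans = 22 / 2 = 11
W_min = ceil(11) = 11

11


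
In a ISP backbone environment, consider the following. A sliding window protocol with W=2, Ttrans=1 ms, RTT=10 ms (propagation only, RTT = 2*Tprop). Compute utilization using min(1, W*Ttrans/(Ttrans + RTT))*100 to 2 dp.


Given: W = 2, Ttrans = 1 ms, RTT = 10 ms (= 2 * Tprop, Tprop = 5 ms)
Cycle time = Ttrans + RTT = 1 + 10 = 11 ms (first packet sent until its ACK returns)
W * Ttrans = 2 * 1 = 2 ms of sending per cycle
W * Ttrans / (Ttrans + RTT) = 2 / 11 = 0.181818
U = min(1, 0.181818) = 0.181818
U% = 18.18%

18.18


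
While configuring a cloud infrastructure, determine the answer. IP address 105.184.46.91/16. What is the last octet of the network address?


Given: IP = 105.184.46.91, prefix = /16
Subnet mask = 255.255.0.0
Last octet of IP: 91
Last octet of mask: 0
Network last octet = 91 AND 0 = 0

0


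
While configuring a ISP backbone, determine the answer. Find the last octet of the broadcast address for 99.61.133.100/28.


Given: IP = 99.61.133.100, prefix = /28
Host bits = 32 - 28 = 4
Network last octet = 100 AND mask = 96
Host part size = 2^4 - 1 = 15
Broadcast last octet = 96 OR 15 = 111

111


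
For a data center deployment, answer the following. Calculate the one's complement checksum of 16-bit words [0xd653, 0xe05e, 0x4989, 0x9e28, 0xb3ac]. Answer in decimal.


Given words: [0xd653, 0xe05e, 0x4989, 0x9e28, 0xb3ac]
Step 1: Sum all words
Raw sum = 54867 + 57438 + 18825 + 40488 + 45996 = 217614
Step 2: Fold carry: (21006 + 3) = 21009
One's complement = ~21009 & 0xFFFF = 44526

44526


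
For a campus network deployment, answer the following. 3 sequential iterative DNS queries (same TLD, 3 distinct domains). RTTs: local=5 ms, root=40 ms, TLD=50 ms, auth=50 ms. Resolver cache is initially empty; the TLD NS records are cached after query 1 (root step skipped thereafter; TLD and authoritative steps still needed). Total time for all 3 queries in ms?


Lookup 1 (cold cache): local + root + TLD + auth = 5 + 40 + 50 + 50 = 145 ms
Lookups 2..3 (TLD NS cached -> skip root; new domain -> still ask TLD and auth): local + TLD + auth = 5 + 50 + 50 = 105 ms each
Remaining 2 lookups: 2 * 105 = 210 ms
Total = 145 + 210 = 355 ms

355


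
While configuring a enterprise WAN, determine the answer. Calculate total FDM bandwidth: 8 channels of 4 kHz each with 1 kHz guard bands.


Given: 8 channels, 4 kHz each, guard = 1 kHz
Channel bandwidth = 8 * 4 = 32 kHz
Guard bands = 7 gaps * 1 kHz = 7 kHz
Total = 32 + 7 = 39 kHz

39


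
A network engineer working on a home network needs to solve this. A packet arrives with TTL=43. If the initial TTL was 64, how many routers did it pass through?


Given: initial TTL = 64, received TTL = 43
Hops = initial TTL - received TTL
Hops = 64 - 43 = 21

21


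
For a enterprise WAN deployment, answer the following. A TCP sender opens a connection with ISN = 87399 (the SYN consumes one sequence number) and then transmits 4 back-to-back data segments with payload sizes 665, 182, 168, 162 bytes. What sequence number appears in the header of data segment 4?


The SYN occupies sequence number ISN = 87399, so the first data byte is ISN + 1 = 87400.
SEQ of data segment i = (ISN + 1) + sum of payload sizes of segments 1..i-1.
Segment 1: SEQ = 87400, payload = 665 bytes
Segment 2: SEQ = 88065, payload = 182 bytes
Segment 3: SEQ = 88247, payload = 168 bytes
Segment 4: SEQ = 88415, payload = 162 bytes
SEQ of segment 4 = 87400 + 665 + 182 + 168 = 88415

88415


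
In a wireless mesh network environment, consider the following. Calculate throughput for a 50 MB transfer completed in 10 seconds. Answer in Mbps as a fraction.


Given: file = 50 MB, time = 10 s
File in Mb = 50 * 8 = 400 Mb
Throughput = 400 / 10 Mbps
Throughput = 40 Mbps

40


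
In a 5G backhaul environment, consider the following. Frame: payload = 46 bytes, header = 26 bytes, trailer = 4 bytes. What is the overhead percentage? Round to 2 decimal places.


Given: payload = 46 B, header = 26 B, trailer = 4 B
Overhead bytes = header + trailer = 26 + 4 = 30
Total frame = payload + overhead = 46 + 30 = 76
Overhead % = 30 / 76 * 100 = 39.4737% -> 39.47% (2 dp)

39.47


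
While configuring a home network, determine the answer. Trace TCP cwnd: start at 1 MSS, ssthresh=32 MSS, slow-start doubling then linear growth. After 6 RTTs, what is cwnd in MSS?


RTT 0: cwnd = 1 MSS (initial)
RTT 1: cwnd = 2 MSS (slow start, doubled)
RTT 2: cwnd = 4 MSS (slow start, doubled)
RTT 3: cwnd = 8 MSS (slow start, doubled)
RTT 4: cwnd = 16 MSS (slow start, doubled)
RTT 5: cwnd = 32 MSS (slow start, doubled)
RTT 6: cwnd = 33 MSS (congestion avoidance, +1)

33


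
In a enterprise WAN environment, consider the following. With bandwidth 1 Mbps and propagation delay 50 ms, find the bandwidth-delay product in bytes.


Given: bandwidth = 1 Mbps, delay = 50 ms
BDP in bits = 1 * 10^6 * 50 / 1000
BDP in bits = 50000
BDP in bytes = 50000 / 8 = 6250

6250


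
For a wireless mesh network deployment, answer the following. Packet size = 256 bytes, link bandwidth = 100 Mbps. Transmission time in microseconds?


Given: packet = 256 bytes, bandwidth = 100 Mbps
Packet in bits = 256 * 8 = 2048 bits
Bandwidth = 100 * 10^6 = 100000000 bps
Time = 2048 / 100000000 seconds
Time in us = 2048 * 10^6 / 100000000 = 20.48

20.48


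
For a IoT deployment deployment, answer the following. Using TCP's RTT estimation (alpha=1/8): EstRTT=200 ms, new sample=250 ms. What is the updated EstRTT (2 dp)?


Given: EstRTT = 200 ms, SampleRTT = 250 ms, alpha = 1/8
New EstRTT = (1 - alpha) * EstRTT + alpha * SampleRTT
(7/8) * 200 = 175
(1/8) * 250 = 31.25
New EstRTT = 175 + 31.25 = 206.25 ms -> 206.25 ms (2 dp)

206.25


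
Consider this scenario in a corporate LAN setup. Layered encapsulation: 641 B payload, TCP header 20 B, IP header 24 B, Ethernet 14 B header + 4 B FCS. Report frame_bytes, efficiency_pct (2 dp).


TCP segment = 641 + 20 = 661 B
IP packet = 661 + 24 = 685 B
Ethernet frame = 685 + 14 + 4 = 703 B
Efficiency = app / frame = 641 / 703 = 0.911807 = 91.1807% -> 91.18% (2 dp)

703, 91.18


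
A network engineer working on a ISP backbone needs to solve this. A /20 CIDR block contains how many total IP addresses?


Given: CIDR prefix /20
Host bits = 32 - 20 = 12
Total addresses = 2^12 = 4096

4096


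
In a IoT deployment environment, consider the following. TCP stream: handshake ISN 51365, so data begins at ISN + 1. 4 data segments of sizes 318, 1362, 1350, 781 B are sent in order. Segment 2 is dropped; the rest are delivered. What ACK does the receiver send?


SYN uses sequence number 51365; first data byte = ISN + 1 = 51366.
Segment 1: SEQ = 51366, len = 318 B, covers [51366, 51683]
Segment 2: SEQ = 51684, len = 1362 B, covers [51684, 53045] [LOST]
Segment 3: SEQ = 53046, len = 1350 B, covers [53046, 54395]
Segment 4: SEQ = 54396, len = 781 B, covers [54396, 55176]
In-order data received: bytes [51366, 51683] (segments 1..1).
Segment 2 missing -> gap begins at byte 51684; later segments buffered out of order.
Cumulative ACK = next expected in-order byte = 51366 + 318 = 51684

51684


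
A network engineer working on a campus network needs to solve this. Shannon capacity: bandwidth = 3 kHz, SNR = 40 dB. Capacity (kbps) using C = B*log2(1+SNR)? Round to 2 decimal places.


Given: B = 3 kHz, SNR = 40 dB
SNR linear = 10^(40/10) = 10000
1 + SNR = 10001
log2(10001) = 13.2878566418
C = 3 * 1000 * 13.2878566418 = 39863.5699 bps
C = 39.863570 kbps -> 39.86 kbps (2 dp)

39.86


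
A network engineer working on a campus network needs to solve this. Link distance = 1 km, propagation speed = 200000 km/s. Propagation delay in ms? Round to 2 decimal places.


Given: distance = 1 km, speed = 200000 km/s
Delay = distance / speed = 1 / 200000 seconds
Delay in ms = 1 * 1000 / 200000
Delay = 0.0050 ms
Rounded to 2 dp = 0.01 ms

0.01


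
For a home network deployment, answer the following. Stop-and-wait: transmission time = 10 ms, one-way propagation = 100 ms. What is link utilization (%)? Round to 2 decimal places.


Given: Ttrans = 10 ms, Tprop = 100 ms
RTT = 2 * Tprop = 2 * 100 = 200 ms
U = Ttrans / (Ttrans + RTT)
U = 10 / (10 + 200)
U = 10 / 210 = 0.047619
U% = 4.76%

4.76


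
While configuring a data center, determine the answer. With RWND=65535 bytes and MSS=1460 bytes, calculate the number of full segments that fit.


Given: RWND = 65535 bytes, MSS = 1460 bytes
Full segments = floor(RWND / MSS)
Full segments = floor(65535 / 1460)
Full segments = floor(44.887) = 44

44


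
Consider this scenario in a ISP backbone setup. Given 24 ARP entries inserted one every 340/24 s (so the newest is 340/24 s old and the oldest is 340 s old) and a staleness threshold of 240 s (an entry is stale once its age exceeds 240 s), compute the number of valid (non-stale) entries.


Ages are k * 340/24 s for k = 1..24 (spacing = 14.1667 s).
Entry k is valid iff k * 340/24 <= 240 iff k <= 24 * 240 / 340 = 16.9412
n_valid = floor(16.9412) = 16
(n_stale = 24 - 16 = 8)

16


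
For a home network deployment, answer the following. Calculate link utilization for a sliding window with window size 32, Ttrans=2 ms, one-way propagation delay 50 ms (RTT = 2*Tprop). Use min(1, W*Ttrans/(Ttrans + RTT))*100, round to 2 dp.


Given: W = 32, Ttrans = 2 ms, RTT = 100 ms (= 2 * Tprop, Tprop = 50 ms)
Cycle time = Ttrans + RTT = 2 + 100 = 102 ms (first packet sent until its ACK returns)
W * Ttrans = 32 * 2 = 64 ms of sending per cycle
W * Ttrans / (Ttrans + RTT) = 64 / 102 = 0.627451
U = min(1, 0.627451) = 0.627451
U% = 62.75%

62.75


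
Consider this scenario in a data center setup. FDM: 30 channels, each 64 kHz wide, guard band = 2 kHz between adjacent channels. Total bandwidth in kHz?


Given: 30 channels, 64 kHz each, guard = 2 kHz
Channel bandwidth = 30 * 64 = 1920 kHz
Guard bands = 29 gaps * 2 kHz = 58 kHz
Total = 1920 + 58 = 1978 kHz

1978


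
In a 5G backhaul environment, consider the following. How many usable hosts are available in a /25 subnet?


Given: subnet mask /25
Host bits = 32 - 25 = 7
Total addresses = 2^7 = 128
Usable hosts = 128 - 2 (network + broadcast) = 126

126


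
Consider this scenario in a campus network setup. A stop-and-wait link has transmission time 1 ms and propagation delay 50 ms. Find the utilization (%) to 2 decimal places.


Given: Ttrans = 1 ms, Tprop = 50 ms
RTT = 2 * Tprop = 2 * 50 = 100 ms
U = Ttrans / (Ttrans + RTT)
U = 1 / (1 + 100)
U = 1 / 101 = 0.009901
U% = 0.99%

0.99


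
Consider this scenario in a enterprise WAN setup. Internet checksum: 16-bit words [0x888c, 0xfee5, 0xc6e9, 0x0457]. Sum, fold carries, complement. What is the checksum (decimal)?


Given words: [0x888c, 0xfee5, 0xc6e9, 0x0457]
Step 1: Sum all words
Raw sum = 34956 + 65253 + 50921 + 1111 = 152241
Step 2: Fold carry: (21169 + 2) = 21171
One's complement = ~21171 & 0xFFFF = 44364

44364


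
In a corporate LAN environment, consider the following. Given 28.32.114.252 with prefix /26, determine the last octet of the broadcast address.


Given: IP = 28.32.114.252, prefix = /26
Host bits = 32 - 26 = 6
Network last octet = 252 AND mask = 192
Host part size = 2^6 - 1 = 63
Broadcast last octet = 192 OR 63 = 255

255


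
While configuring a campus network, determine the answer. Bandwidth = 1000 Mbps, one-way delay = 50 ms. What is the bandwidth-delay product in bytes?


Given: bandwidth = 1000 Mbps, delay = 50 ms
BDP in bits = 1000 * 10^6 * 50 / 1000
BDP in bits = 50000000
BDP in bytes = 50000000 / 8 = 6250000

6250000


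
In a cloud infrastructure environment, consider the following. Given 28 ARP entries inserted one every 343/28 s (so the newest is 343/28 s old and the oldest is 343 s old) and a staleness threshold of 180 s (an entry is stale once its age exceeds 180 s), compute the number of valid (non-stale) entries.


Ages are k * 343/28 s for k = 1..28 (spacing = 12.2500 s).
Entry k is valid iff k * 343/28 <= 180 iff k <= 28 * 180 / 343 = 14.6939
n_valid = floor(14.6939) = 14
(n_stale = 28 - 14 = 14)

14


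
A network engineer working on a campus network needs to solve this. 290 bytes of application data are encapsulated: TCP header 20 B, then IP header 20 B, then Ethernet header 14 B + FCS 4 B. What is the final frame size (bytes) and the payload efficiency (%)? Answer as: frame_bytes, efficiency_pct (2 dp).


TCP segment = 290 + 20 = 310 B
IP packet = 310 + 20 = 330 B
Ethernet frame = 330 + 14 + 4 = 348 B
Efficiency = app / frame = 290 / 348 = 0.833333 = 83.3333% -> 83.33% (2 dp)

348, 83.33


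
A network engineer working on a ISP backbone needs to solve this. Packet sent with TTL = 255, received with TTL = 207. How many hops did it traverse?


Given: initial TTL = 255, received TTL = 207
Hops = initial TTL - received TTL
Hops = 255 - 207 = 48

48


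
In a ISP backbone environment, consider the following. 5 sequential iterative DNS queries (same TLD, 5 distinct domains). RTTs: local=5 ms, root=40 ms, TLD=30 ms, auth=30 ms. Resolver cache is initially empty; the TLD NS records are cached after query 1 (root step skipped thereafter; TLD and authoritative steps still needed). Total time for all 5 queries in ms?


Lookup 1 (cold cache): local + root + TLD + auth = 5 + 40 + 30 + 30 = 105 ms
Lookups 2..5 (TLD NS cached -> skip root; new domain -> still ask TLD and auth): local + TLD + auth = 5 + 30 + 30 = 65 ms each
Remaining 4 lookups: 4 * 65 = 260 ms
Total = 105 + 260 = 365 ms

365


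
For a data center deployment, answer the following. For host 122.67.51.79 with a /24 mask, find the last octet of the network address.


Given: IP = 122.67.51.79, prefix = /24
Subnet mask = 255.255.255.0
Last octet of IP: 79
Last octet of mask: 0
Network last octet = 79 AND 0 = 0

0


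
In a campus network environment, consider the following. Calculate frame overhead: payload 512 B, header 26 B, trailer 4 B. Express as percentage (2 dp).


Given: payload = 512 B, header = 26 B, trailer = 4 B
Overhead bytes = header + trailer = 26 + 4 = 30
Total frame = payload + overhead = 512 + 30 = 542
Overhead % = 30 / 542 * 100 = 5.5351% -> 5.54% (2 dp)

5.54


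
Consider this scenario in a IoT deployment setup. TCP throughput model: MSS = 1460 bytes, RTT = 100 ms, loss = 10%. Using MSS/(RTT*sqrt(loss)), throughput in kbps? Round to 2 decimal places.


Given: MSS = 1460 bytes, RTT = 100 ms, loss = 10%
RTT in seconds = 100 / 1000 = 0.1
Loss rate = 10% = 0.1
sqrt(loss) = sqrt(0.1) = 0.316227766017
Throughput (bytes/s) = 1460 / (0.1 * 0.316227766017) = 46169.2538
Throughput (kbps) = 46169.2538 * 8 / 1000 = 369.354031 -> 369.35 kbps (2 dp)

369.35


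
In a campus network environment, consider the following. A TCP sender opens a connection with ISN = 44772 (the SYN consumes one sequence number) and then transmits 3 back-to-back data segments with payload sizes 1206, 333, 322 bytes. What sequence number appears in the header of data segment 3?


The SYN occupies sequence number ISN = 44772, so the first data byte is ISN + 1 = 44773.
SEQ of data segment i = (ISN + 1) + sum of payload sizes of segments 1..i-1.
Segment 1: SEQ = 44773, payload = 1206 bytes
Segment 2: SEQ = 45979, payload = 333 bytes
Segment 3: SEQ = 46312, payload = 322 bytes
SEQ of segment 3 = 44773 + 1206 + 333 = 46312

46312
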